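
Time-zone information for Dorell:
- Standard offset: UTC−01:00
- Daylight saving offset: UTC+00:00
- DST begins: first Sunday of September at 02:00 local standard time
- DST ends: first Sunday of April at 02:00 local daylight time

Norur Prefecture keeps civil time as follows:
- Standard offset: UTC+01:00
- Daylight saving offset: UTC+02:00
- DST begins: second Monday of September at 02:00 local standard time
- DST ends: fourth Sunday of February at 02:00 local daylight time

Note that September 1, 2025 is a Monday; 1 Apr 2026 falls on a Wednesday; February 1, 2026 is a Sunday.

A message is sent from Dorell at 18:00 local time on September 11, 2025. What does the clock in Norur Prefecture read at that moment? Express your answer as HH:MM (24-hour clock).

20:00

1 September 2025 is a Monday, so the first Sunday is September 7.
1 April 2026 is a Wednesday, so the first Sunday is April 5.
September 11, 2025 falls between 7 September 2025 and 5 April 2026, so daylight saving is in effect and Dorell is at UTC+00:00.
18:00 Dorell − 0h = 18:00 UTC.
1 September 2025 is a Monday, so the first Monday is September 1 and the second is September 8.
1 February 2026 is a Sunday, so the first Sunday is February 1 and the fourth is February 22.
At the standard offset (UTC+01:00), 18:00 UTC + 1h = 19:00 Norur Prefecture standard time.
The standard-time date in Norur Prefecture, September 11, 2025, lies within the daylight-saving period (8 September 2025 – 22 February 2026), so Norur Prefecture is on daylight time, UTC+02:00.
18:00 UTC + 2h = 20:00 Norur Prefecture.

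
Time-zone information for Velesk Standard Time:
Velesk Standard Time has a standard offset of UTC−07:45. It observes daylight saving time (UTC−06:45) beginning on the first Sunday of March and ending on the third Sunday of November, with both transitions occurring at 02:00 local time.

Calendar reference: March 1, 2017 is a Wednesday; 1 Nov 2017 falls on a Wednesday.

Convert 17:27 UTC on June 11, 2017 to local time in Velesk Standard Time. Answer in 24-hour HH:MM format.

10:42

1 March 2017 is a Wednesday, so the first Sunday is March 5.
1 November 2017 is a Wednesday, so the first Sunday is November 5 and the third is November 19.
At the standard offset (UTC−07:45), 17:27 UTC − 7h45m = 09:42 Velesk Standard Time standard time.
The standard-time date in Velesk Standard Time, June 11, 2017, falls between 5 March and 19 November, so daylight saving is in effect and Velesk Standard Time is at UTC−06:45.
17:27 UTC − 6h45m = 10:42 local.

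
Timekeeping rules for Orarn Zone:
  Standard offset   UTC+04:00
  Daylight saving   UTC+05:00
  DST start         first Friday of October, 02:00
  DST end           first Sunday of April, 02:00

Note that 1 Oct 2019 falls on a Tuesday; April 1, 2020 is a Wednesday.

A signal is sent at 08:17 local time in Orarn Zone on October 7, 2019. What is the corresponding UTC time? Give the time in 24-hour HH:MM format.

1 October 2019 is a Tuesday, so the first Friday is October 4.
1 April 2020 is a Wednesday, so the first Sunday is April 5.
October 7, 2019 falls between 4 October 2019 and 5 April 2020, so daylight saving is in effect and Orarn Zone is at UTC+05:00.
08:17 local − 5h = 03:17 UTC.

03:17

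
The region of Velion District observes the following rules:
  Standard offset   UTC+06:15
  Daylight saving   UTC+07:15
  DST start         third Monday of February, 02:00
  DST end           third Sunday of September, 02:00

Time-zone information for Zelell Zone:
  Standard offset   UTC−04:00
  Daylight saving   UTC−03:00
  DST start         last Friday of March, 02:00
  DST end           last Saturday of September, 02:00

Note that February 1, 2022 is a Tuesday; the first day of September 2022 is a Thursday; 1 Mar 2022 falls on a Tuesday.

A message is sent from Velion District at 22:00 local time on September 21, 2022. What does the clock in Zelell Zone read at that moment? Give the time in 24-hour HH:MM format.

1 February 2022 is a Tuesday, so the first Monday is February 7 and the third is February 21.
1 September 2022 is a Thursday, so the first Sunday is September 4 and the third is September 18.
September 21, 2022 is outside the daylight-saving period (21 February – 18 September), so Velion District is on standard time, UTC+06:15.
22:00 Velion District − 6h15m = 15:45 UTC.
1 March 2022 is a Tuesday, so Fridays fall on 4, 11, 18, 25; the last is March 25.
1 September 2022 is a Thursday, so Saturdays fall on 3, 10, 17, 24; the last is September 24.
At the standard offset (UTC−04:00), 15:45 UTC − 4h = 11:45 Zelell Zone standard time.
Daylight saving runs 25 March – 24 September; the standard-time date in Zelell Zone, September 21, 2022, is inside that window, so Zelell Zone is at UTC−03:00.
15:45 UTC − 3h = 12:45 Zelell Zone.

12:45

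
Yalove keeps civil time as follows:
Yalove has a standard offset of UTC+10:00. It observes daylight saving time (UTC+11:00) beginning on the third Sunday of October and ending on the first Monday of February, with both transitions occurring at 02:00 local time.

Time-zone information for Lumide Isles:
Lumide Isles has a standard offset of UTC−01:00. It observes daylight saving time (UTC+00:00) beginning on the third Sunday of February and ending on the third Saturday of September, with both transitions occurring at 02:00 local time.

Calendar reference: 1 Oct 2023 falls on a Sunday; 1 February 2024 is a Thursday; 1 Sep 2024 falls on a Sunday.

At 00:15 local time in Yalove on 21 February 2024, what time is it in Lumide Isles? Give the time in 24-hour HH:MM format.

1 October 2023 is a Sunday, so the first Sunday is October 1 and the third is October 15.
1 February 2024 is a Thursday, so the first Monday is February 5.
Daylight saving runs 15 October 2023 – 5 February 2024; 21 February 2024 is outside that window, so Yalove is on standard time at UTC+10:00.
00:15 Yalove − 10h = 14:15 UTC (rolling into the previous day, 20 February 2024).
1 February 2024 is a Thursday, so the first Sunday is February 4 and the third is February 18.
1 September 2024 is a Sunday, so the first Saturday is September 7 and the third is September 21.
At the standard offset (UTC−01:00), 14:15 UTC − 1h = 13:15 Lumide Isles standard time.
The standard-time date in Lumide Isles, 20 February 2024, lies within the daylight-saving period (18 February – 21 September), so Lumide Isles is on daylight time, UTC+00:00.
14:15 UTC + 0h = 14:15 Lumide Isles.

14:15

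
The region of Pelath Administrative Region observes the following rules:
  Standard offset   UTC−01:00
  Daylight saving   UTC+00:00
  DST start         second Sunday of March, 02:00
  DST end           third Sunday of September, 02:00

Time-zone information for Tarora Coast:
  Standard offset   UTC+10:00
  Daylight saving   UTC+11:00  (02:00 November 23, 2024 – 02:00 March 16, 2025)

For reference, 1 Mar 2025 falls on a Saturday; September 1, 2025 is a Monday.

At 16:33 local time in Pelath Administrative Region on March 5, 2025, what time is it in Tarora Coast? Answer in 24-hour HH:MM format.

04:33

1 March 2025 is a Saturday, so the first Sunday is March 2 and the second is March 9.
1 September 2025 is a Monday, so the first Sunday is September 7 and the third is September 21.
March 5, 2025 does not fall between 9 March and 21 September, so daylight saving is not in effect and Pelath Administrative Region is at UTC−01:00.
16:33 Pelath Administrative Region + 1h = 17:33 UTC.
At the standard offset (UTC+10:00), 17:33 UTC + 10h = 03:33 Tarora Coast standard time (rolling into the next day, 6 March 2025).
Daylight saving runs 23 November 2024 – 16 March 2025; the standard-time date in Tarora Coast, March 6, 2025, is inside that window, so Tarora Coast is at UTC+11:00.
17:33 UTC + 11h = 04:33 Tarora Coast (rolling into the next day, 6 March 2025).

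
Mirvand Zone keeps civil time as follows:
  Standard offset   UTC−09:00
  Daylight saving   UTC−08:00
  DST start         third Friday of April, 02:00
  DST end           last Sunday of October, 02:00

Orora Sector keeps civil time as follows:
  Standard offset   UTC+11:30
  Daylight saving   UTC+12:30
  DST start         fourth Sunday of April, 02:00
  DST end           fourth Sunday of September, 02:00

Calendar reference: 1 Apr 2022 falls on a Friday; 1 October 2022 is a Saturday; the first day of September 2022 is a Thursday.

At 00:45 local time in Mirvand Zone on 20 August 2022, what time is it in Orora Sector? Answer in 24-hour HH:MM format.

21:15

1 April 2022 is a Friday, so the first Friday is April 1 and the third is April 15.
1 October 2022 is a Saturday, so Sundays fall on 2, 9, 16, 23, 30; the last is October 30.
20 August 2022 lies within the daylight-saving period (15 April – 30 October), so Mirvand Zone is on daylight time, UTC−08:00.
00:45 Mirvand Zone + 8h = 08:45 UTC.
1 April 2022 is a Friday, so the first Sunday is April 3 and the fourth is April 24.
1 September 2022 is a Thursday, so the first Sunday is September 4 and the fourth is September 25.
At the standard offset (UTC+11:30), 08:45 UTC + 11h30m = 20:15 Orora Sector standard time.
The standard-time date in Orora Sector, 20 August 2022, lies within the daylight-saving period (24 April – 25 September), so Orora Sector is on daylight time, UTC+12:30.
08:45 UTC + 12h30m = 21:15 Orora Sector.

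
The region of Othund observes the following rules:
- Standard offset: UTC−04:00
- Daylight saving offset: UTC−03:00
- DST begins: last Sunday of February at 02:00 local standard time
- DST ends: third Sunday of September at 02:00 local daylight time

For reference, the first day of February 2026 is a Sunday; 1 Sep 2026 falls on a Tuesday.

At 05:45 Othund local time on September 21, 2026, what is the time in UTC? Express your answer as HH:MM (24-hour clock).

09:45

1 February 2026 is a Sunday, so Sundays fall on 1, 8, 15, 22; the last is February 22.
1 September 2026 is a Tuesday, so the first Sunday is September 6 and the third is September 20.
Daylight saving runs 22 February – 20 September; September 21, 2026 is outside that window, so Othund is on standard time at UTC−04:00.
05:45 local + 4h = 09:45 UTC.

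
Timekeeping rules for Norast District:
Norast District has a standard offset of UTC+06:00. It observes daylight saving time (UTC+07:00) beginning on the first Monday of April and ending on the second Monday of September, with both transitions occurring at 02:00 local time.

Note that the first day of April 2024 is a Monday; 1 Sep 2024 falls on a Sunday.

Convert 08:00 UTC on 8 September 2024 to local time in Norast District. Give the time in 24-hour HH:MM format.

15:00

1 April 2024 is a Monday, so the first Monday is April 1.
1 September 2024 is a Sunday, so the first Monday is September 2 and the second is September 9.
At the standard offset (UTC+06:00), 08:00 UTC + 6h = 14:00 Norast District standard time.
Daylight saving runs 1 April – 9 September; the standard-time date in Norast District, 8 September 2024, is inside that window, so Norast District is at UTC+07:00.
08:00 UTC + 7h = 15:00 local.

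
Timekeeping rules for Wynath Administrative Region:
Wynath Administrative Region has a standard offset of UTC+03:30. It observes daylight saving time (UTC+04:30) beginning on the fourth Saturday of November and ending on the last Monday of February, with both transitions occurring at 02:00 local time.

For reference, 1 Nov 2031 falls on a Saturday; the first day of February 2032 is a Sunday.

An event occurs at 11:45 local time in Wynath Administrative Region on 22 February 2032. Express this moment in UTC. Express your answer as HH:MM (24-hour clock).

1 November 2031 is a Saturday, so the first Saturday is November 1 and the fourth is November 22.
1 February 2032 is a Sunday, so Mondays fall on 2, 9, 16, 23; the last is February 23.
Daylight saving runs 22 November 2031 – 23 February 2032; 22 February 2032 is inside that window, so Wynath Administrative Region is at UTC+04:30.
11:45 local − 4h30m = 07:15 UTC.

07:15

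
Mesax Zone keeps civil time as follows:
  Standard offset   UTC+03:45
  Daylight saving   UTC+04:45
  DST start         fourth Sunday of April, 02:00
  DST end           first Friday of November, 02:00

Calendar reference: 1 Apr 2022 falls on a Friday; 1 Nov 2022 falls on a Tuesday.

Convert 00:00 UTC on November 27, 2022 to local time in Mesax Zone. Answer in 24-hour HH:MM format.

03:45

1 April 2022 is a Friday, so the first Sunday is April 3 and the fourth is April 24.
1 November 2022 is a Tuesday, so the first Friday is November 4.
At the standard offset (UTC+03:45), 00:00 UTC + 3h45m = 03:45 Mesax Zone standard time.
Daylight saving runs 24 April – 4 November; the standard-time date in Mesax Zone, November 27, 2022, is outside that window, so Mesax Zone is on standard time at UTC+03:45.
00:00 UTC + 3h45m = 03:45 local.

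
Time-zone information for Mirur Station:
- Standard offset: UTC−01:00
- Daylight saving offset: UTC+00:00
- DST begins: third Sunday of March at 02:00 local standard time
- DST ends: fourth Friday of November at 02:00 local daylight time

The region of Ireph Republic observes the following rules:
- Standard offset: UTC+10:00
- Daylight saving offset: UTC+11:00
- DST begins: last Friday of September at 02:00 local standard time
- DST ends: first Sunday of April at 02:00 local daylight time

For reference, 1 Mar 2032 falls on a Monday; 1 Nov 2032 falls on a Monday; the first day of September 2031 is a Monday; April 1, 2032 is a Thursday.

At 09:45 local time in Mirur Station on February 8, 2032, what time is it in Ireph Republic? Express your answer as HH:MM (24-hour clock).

21:45

1 March 2032 is a Monday, so the first Sunday is March 7 and the third is March 21.
1 November 2032 is a Monday, so the first Friday is November 5 and the fourth is November 26.
Daylight saving runs 21 March – 26 November; February 8, 2032 is outside that window, so Mirur Station is on standard time at UTC−01:00.
09:45 Mirur Station + 1h = 10:45 UTC.
1 September 2031 is a Monday, so Fridays fall on 5, 12, 19, 26; the last is September 26.
1 April 2032 is a Thursday, so the first Sunday is April 4.
At the standard offset (UTC+10:00), 10:45 UTC + 10h = 20:45 Ireph Republic standard time.
The standard-time date in Ireph Republic, February 8, 2032, falls between 26 September 2031 and 4 April 2032, so daylight saving is in effect and Ireph Republic is at UTC+11:00.
10:45 UTC + 11h = 21:45 Ireph Republic.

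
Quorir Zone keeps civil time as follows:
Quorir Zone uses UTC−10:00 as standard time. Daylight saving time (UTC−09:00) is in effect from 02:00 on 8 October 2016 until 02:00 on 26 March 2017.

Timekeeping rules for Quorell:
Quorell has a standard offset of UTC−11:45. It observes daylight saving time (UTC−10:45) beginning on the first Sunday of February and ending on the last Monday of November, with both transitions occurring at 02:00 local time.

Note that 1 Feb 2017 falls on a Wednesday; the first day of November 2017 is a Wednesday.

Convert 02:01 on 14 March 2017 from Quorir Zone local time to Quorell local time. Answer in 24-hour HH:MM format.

Daylight saving runs 8 October 2016 – 26 March 2017; 14 March 2017 is inside that window, so Quorir Zone is at UTC−09:00.
02:01 Quorir Zone + 9h = 11:01 UTC.
1 February 2017 is a Wednesday, so the first Sunday is February 5.
1 November 2017 is a Wednesday, so Mondays fall on 6, 13, 20, 27; the last is November 27.
At the standard offset (UTC−11:45), 11:01 UTC − 11h45m = 23:16 Quorell standard time (rolling into the previous day, 13 March 2017).
The standard-time date in Quorell, 13 March 2017, lies within the daylight-saving period (5 February – 27 November), so Quorell is on daylight time, UTC−10:45.
11:01 UTC − 10h45m = 00:16 Quorell.

00:16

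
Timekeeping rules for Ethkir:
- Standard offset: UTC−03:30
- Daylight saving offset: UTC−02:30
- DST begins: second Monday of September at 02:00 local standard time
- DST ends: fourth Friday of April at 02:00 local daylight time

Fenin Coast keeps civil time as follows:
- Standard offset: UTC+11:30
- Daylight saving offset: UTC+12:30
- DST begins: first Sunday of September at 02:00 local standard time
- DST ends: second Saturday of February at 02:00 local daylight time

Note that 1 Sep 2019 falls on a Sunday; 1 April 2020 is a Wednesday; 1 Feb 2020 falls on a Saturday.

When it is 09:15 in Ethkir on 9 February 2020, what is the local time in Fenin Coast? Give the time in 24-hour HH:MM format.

1 September 2019 is a Sunday, so the first Monday is September 2 and the second is September 9.
1 April 2020 is a Wednesday, so the first Friday is April 3 and the fourth is April 24.
9 February 2020 lies within the daylight-saving period (9 September 2019 – 24 April 2020), so Ethkir is on daylight time, UTC−02:30.
09:15 Ethkir + 2h30m = 11:45 UTC.
1 September 2019 is a Sunday, so the first Sunday is September 1.
1 February 2020 is a Saturday, so the first Saturday is February 1 and the second is February 8.
At the standard offset (UTC+11:30), 11:45 UTC + 11h30m = 23:15 Fenin Coast standard time.
Daylight saving runs 1 September 2019 – 8 February 2020; the standard-time date in Fenin Coast, 9 February 2020, is outside that window, so Fenin Coast is on standard time at UTC+11:30.
11:45 UTC + 11h30m = 23:15 Fenin Coast.

23:15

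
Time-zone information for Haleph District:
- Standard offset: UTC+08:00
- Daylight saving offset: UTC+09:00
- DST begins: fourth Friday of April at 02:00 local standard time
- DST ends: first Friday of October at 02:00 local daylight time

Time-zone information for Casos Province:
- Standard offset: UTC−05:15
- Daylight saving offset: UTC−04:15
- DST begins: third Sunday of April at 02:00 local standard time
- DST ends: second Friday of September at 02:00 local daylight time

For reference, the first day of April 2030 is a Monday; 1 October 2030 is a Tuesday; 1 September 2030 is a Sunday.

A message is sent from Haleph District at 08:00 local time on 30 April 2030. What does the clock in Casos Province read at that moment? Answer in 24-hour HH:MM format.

18:45

1 April 2030 is a Monday, so the first Friday is April 5 and the fourth is April 26.
1 October 2030 is a Tuesday, so the first Friday is October 4.
30 April 2030 lies within the daylight-saving period (26 April – 4 October), so Haleph District is on daylight time, UTC+09:00.
08:00 Haleph District − 9h = 23:00 UTC (rolling into the previous day, 29 April 2030).
1 April 2030 is a Monday, so the first Sunday is April 7 and the third is April 21.
1 September 2030 is a Sunday, so the first Friday is September 6 and the second is September 13.
At the standard offset (UTC−05:15), 23:00 UTC − 5h15m = 17:45 Casos Province standard time.
The standard-time date in Casos Province, 29 April 2030, falls between 21 April and 13 September, so daylight saving is in effect and Casos Province is at UTC−04:15.
23:00 UTC − 4h15m = 18:45 Casos Province.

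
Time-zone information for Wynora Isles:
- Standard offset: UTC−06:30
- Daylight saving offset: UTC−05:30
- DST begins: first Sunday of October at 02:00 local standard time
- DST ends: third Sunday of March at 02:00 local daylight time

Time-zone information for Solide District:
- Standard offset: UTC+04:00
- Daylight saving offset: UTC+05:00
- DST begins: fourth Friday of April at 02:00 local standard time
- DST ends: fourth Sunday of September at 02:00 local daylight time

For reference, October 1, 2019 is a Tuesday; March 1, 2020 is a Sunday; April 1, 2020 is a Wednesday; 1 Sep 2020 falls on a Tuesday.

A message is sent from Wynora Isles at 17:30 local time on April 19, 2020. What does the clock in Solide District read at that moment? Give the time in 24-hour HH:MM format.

1 October 2019 is a Tuesday, so the first Sunday is October 6.
1 March 2020 is a Sunday, so the first Sunday is March 1 and the third is March 15.
April 19, 2020 is outside the daylight-saving period (6 October 2019 – 15 March 2020), so Wynora Isles is on standard time, UTC−06:30.
17:30 Wynora Isles + 6h30m = 00:00 UTC (rolling into the next day, 20 April 2020).
1 April 2020 is a Wednesday, so the first Friday is April 3 and the fourth is April 24.
1 September 2020 is a Tuesday, so the first Sunday is September 6 and the fourth is September 27.
At the standard offset (UTC+04:00), 00:00 UTC + 4h = 04:00 Solide District standard time.
The standard-time date in Solide District, April 20, 2020, is outside the daylight-saving period (24 April – 27 September), so Solide District is on standard time, UTC+04:00.
00:00 UTC + 4h = 04:00 Solide District.

04:00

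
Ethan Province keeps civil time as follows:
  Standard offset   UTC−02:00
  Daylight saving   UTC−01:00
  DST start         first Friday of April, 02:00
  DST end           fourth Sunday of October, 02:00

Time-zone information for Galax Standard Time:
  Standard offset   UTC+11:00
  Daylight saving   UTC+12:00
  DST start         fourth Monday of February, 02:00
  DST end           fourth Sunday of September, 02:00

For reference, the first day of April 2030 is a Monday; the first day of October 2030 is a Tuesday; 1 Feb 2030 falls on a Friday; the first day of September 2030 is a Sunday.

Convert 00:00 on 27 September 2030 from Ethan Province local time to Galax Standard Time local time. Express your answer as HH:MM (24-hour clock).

1 April 2030 is a Monday, so the first Friday is April 5.
1 October 2030 is a Tuesday, so the first Sunday is October 6 and the fourth is October 27.
27 September 2030 falls between 5 April and 27 October, so daylight saving is in effect and Ethan Province is at UTC−01:00.
00:00 Ethan Province + 1h = 01:00 UTC.
1 February 2030 is a Friday, so the first Monday is February 4 and the fourth is February 25.
1 September 2030 is a Sunday, so the first Sunday is September 1 and the fourth is September 22.
At the standard offset (UTC+11:00), 01:00 UTC + 11h = 12:00 Galax Standard Time standard time.
Daylight saving runs 25 February – 22 September; the standard-time date in Galax Standard Time, 27 September 2030, is outside that window, so Galax Standard Time is on standard time at UTC+11:00.
01:00 UTC + 11h = 12:00 Galax Standard Time.

12:00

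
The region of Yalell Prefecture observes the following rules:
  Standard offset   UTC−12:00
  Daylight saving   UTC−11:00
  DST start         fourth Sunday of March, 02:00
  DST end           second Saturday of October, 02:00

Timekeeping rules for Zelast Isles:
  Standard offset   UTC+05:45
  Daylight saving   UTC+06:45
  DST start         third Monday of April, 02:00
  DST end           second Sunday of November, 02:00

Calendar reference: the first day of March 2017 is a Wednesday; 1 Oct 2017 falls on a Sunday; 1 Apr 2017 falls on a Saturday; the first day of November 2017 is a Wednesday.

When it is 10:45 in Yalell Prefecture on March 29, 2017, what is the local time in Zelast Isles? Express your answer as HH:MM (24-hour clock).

1 March 2017 is a Wednesday, so the first Sunday is March 5 and the fourth is March 26.
1 October 2017 is a Sunday, so the first Saturday is October 7 and the second is October 14.
March 29, 2017 lies within the daylight-saving period (26 March – 14 October), so Yalell Prefecture is on daylight time, UTC−11:00.
10:45 Yalell Prefecture + 11h = 21:45 UTC.
1 April 2017 is a Saturday, so the first Monday is April 3 and the third is April 17.
1 November 2017 is a Wednesday, so the first Sunday is November 5 and the second is November 12.
At the standard offset (UTC+05:45), 21:45 UTC + 5h45m = 03:30 Zelast Isles standard time (rolling into the next day, 30 March 2017).
The standard-time date in Zelast Isles, March 30, 2017, does not fall between 17 April and 12 November, so daylight saving is not in effect and Zelast Isles is at UTC+05:45.
21:45 UTC + 5h45m = 03:30 Zelast Isles (rolling into the next day, 30 March 2017).

03:30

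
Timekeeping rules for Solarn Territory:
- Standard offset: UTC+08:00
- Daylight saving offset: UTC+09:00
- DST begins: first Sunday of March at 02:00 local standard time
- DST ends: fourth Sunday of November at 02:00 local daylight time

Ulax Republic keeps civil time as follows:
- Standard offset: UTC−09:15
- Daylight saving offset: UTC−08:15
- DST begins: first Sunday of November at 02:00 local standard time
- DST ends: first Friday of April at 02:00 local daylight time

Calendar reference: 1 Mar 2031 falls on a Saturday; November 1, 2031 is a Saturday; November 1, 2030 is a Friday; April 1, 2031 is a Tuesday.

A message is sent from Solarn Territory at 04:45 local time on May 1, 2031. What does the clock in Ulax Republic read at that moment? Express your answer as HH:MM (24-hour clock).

10:30

1 March 2031 is a Saturday, so the first Sunday is March 2.
1 November 2031 is a Saturday, so the first Sunday is November 2 and the fourth is November 23.
May 1, 2031 lies within the daylight-saving period (2 March – 23 November), so Solarn Territory is on daylight time, UTC+09:00.
04:45 Solarn Territory − 9h = 19:45 UTC (rolling into the previous day, 30 April 2031).
1 November 2030 is a Friday, so the first Sunday is November 3.
1 April 2031 is a Tuesday, so the first Friday is April 4.
At the standard offset (UTC−09:15), 19:45 UTC − 9h15m = 10:30 Ulax Republic standard time.
Daylight saving runs 3 November 2030 – 4 April 2031; the standard-time date in Ulax Republic, April 30, 2031, is outside that window, so Ulax Republic is on standard time at UTC−09:15.
19:45 UTC − 9h15m = 10:30 Ulax Republic.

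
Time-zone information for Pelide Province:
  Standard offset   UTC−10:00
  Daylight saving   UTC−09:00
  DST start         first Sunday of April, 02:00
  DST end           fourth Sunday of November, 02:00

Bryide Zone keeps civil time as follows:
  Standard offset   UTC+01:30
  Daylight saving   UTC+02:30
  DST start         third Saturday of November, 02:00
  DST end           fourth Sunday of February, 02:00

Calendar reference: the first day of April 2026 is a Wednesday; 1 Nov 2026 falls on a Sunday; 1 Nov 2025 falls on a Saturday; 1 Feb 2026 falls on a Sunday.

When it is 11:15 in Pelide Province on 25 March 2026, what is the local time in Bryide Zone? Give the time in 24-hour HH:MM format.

22:45

1 April 2026 is a Wednesday, so the first Sunday is April 5.
1 November 2026 is a Sunday, so the first Sunday is November 1 and the fourth is November 22.
Daylight saving runs 5 April – 22 November; 25 March 2026 is outside that window, so Pelide Province is on standard time at UTC−10:00.
11:15 Pelide Province + 10h = 21:15 UTC.
1 November 2025 is a Saturday, so the first Saturday is November 1 and the third is November 15.
1 February 2026 is a Sunday, so the first Sunday is February 1 and the fourth is February 22.
At the standard offset (UTC+01:30), 21:15 UTC + 1h30m = 22:45 Bryide Zone standard time.
The standard-time date in Bryide Zone, 25 March 2026, does not fall between 15 November 2025 and 22 February 2026, so daylight saving is not in effect and Bryide Zone is at UTC+01:30.
21:15 UTC + 1h30m = 22:45 Bryide Zone.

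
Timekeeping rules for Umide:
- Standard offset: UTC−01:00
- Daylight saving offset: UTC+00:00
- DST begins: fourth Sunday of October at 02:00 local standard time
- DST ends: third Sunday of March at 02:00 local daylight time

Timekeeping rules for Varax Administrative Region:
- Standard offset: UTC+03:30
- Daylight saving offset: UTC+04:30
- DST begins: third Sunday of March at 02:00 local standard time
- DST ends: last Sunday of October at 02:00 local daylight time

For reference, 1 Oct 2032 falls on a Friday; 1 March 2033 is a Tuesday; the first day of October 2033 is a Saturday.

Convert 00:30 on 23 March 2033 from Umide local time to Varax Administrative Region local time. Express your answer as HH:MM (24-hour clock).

1 October 2032 is a Friday, so the first Sunday is October 3 and the fourth is October 24.
1 March 2033 is a Tuesday, so the first Sunday is March 6 and the third is March 20.
23 March 2033 is outside the daylight-saving period (24 October 2032 – 20 March 2033), so Umide is on standard time, UTC−01:00.
00:30 Umide + 1h = 01:30 UTC.
1 March 2033 is a Tuesday, so the first Sunday is March 6 and the third is March 20.
1 October 2033 is a Saturday, so Sundays fall on 2, 9, 16, 23, 30; the last is October 30.
At the standard offset (UTC+03:30), 01:30 UTC + 3h30m = 05:00 Varax Administrative Region standard time.
The standard-time date in Varax Administrative Region, 23 March 2033, falls between 20 March and 30 October, so daylight saving is in effect and Varax Administrative Region is at UTC+04:30.
01:30 UTC + 4h30m = 06:00 Varax Administrative Region.

06:00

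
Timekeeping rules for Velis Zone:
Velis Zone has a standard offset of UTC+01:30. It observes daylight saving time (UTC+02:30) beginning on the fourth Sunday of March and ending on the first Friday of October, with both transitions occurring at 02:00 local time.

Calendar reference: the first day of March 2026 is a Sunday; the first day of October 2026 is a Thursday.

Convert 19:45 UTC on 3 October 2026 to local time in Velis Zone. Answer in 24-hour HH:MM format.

21:15

1 March 2026 is a Sunday, so the first Sunday is March 1 and the fourth is March 22.
1 October 2026 is a Thursday, so the first Friday is October 2.
At the standard offset (UTC+01:30), 19:45 UTC + 1h30m = 21:15 Velis Zone standard time.
The standard-time date in Velis Zone, 3 October 2026, is outside the daylight-saving period (22 March – 2 October), so Velis Zone is on standard time, UTC+01:30.
19:45 UTC + 1h30m = 21:15 local.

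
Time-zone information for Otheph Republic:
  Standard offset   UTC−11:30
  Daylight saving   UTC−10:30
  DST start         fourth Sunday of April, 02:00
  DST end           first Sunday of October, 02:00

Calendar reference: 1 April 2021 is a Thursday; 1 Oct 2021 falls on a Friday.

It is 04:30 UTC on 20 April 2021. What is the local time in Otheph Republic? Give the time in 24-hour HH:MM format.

17:00

1 April 2021 is a Thursday, so the first Sunday is April 4 and the fourth is April 25.
1 October 2021 is a Friday, so the first Sunday is October 3.
At the standard offset (UTC−11:30), 04:30 UTC − 11h30m = 17:00 Otheph Republic standard time (rolling into the previous day, 19 April 2021).
The standard-time date in Otheph Republic, 19 April 2021, is outside the daylight-saving period (25 April – 3 October), so Otheph Republic is on standard time, UTC−11:30.
04:30 UTC − 11h30m = 17:00 local (rolling into the previous day, 19 April 2021).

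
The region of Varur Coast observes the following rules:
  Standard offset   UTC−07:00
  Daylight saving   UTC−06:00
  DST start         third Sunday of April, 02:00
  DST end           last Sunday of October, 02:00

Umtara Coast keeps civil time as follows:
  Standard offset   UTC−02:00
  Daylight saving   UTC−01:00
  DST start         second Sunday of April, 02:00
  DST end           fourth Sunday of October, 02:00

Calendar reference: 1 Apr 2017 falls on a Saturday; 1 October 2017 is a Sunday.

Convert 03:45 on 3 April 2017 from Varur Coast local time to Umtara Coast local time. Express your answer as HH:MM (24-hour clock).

08:45

1 April 2017 is a Saturday, so the first Sunday is April 2 and the third is April 16.
1 October 2017 is a Sunday, so Sundays fall on 1, 8, 15, 22, 29; the last is October 29.
3 April 2017 is outside the daylight-saving period (16 April – 29 October), so Varur Coast is on standard time, UTC−07:00.
03:45 Varur Coast + 7h = 10:45 UTC.
1 April 2017 is a Saturday, so the first Sunday is April 2 and the second is April 9.
1 October 2017 is a Sunday, so the first Sunday is October 1 and the fourth is October 22.
At the standard offset (UTC−02:00), 10:45 UTC − 2h = 08:45 Umtara Coast standard time.
The standard-time date in Umtara Coast, 3 April 2017, is outside the daylight-saving period (9 April – 22 October), so Umtara Coast is on standard time, UTC−02:00.
10:45 UTC − 2h = 08:45 Umtara Coast.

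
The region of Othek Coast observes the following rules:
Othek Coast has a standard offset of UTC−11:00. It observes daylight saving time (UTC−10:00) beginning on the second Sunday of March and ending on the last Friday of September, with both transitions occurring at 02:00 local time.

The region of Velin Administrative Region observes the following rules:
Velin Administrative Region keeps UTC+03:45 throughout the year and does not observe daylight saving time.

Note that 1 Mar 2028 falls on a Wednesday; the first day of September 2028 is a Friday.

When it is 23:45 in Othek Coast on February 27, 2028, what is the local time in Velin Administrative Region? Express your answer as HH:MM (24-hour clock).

1 March 2028 is a Wednesday, so the first Sunday is March 5 and the second is March 12.
1 September 2028 is a Friday, so Fridays fall on 1, 8, 15, 22, 29; the last is September 29.
February 27, 2028 is outside the daylight-saving period (12 March – 29 September), so Othek Coast is on standard time, UTC−11:00.
23:45 Othek Coast + 11h = 10:45 UTC (rolling into the next day, 28 February 2028).
Velin Administrative Region has no daylight saving, so its offset is UTC+03:45 year-round.
10:45 UTC + 3h45m = 14:30 Velin Administrative Region.

14:30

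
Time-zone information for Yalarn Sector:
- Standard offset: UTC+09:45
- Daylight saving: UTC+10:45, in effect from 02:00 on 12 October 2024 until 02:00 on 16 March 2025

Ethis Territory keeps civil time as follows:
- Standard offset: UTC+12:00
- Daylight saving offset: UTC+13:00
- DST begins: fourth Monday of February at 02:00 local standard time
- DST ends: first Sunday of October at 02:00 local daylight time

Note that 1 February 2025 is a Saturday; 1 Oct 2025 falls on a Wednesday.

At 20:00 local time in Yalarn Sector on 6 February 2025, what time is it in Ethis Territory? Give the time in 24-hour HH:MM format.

6 February 2025 lies within the daylight-saving period (12 October 2024 – 16 March 2025), so Yalarn Sector is on daylight time, UTC+10:45.
20:00 Yalarn Sector − 10h45m = 09:15 UTC.
1 February 2025 is a Saturday, so the first Monday is February 3 and the fourth is February 24.
1 October 2025 is a Wednesday, so the first Sunday is October 5.
At the standard offset (UTC+12:00), 09:15 UTC + 12h = 21:15 Ethis Territory standard time.
The standard-time date in Ethis Territory, 6 February 2025, is outside the daylight-saving period (24 February – 5 October), so Ethis Territory is on standard time, UTC+12:00.
09:15 UTC + 12h = 21:15 Ethis Territory.

21:15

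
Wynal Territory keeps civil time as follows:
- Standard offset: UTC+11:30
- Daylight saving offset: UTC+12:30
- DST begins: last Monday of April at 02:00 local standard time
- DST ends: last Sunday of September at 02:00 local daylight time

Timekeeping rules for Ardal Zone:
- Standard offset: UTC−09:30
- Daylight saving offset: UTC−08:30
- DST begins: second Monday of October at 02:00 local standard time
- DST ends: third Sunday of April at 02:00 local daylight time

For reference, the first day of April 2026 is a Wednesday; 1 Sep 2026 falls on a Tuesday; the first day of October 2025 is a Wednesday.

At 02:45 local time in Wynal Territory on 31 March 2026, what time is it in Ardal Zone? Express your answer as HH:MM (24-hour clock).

1 April 2026 is a Wednesday, so Mondays fall on 6, 13, 20, 27; the last is April 27.
1 September 2026 is a Tuesday, so Sundays fall on 6, 13, 20, 27; the last is September 27.
31 March 2026 is outside the daylight-saving period (27 April – 27 September), so Wynal Territory is on standard time, UTC+11:30.
02:45 Wynal Territory − 11h30m = 15:15 UTC (rolling into the previous day, 30 March 2026).
1 October 2025 is a Wednesday, so the first Monday is October 6 and the second is October 13.
1 April 2026 is a Wednesday, so the first Sunday is April 5 and the third is April 19.
At the standard offset (UTC−09:30), 15:15 UTC − 9h30m = 05:45 Ardal Zone standard time.
The standard-time date in Ardal Zone, 30 March 2026, lies within the daylight-saving period (13 October 2025 – 19 April 2026), so Ardal Zone is on daylight time, UTC−08:30.
15:15 UTC − 8h30m = 06:45 Ardal Zone.

06:45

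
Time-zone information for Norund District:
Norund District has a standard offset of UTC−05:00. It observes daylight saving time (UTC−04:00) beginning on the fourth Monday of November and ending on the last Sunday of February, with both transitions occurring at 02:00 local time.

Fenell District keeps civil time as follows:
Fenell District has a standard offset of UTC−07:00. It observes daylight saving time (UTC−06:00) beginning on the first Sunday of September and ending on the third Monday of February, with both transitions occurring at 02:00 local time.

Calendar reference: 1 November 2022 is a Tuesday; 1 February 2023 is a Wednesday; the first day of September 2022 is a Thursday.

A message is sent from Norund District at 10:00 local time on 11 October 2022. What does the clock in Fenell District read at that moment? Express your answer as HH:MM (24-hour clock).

1 November 2022 is a Tuesday, so the first Monday is November 7 and the fourth is November 28.
1 February 2023 is a Wednesday, so Sundays fall on 5, 12, 19, 26; the last is February 26.
11 October 2022 is outside the daylight-saving period (28 November 2022 – 26 February 2023), so Norund District is on standard time, UTC−05:00.
10:00 Norund District + 5h = 15:00 UTC.
1 September 2022 is a Thursday, so the first Sunday is September 4.
1 February 2023 is a Wednesday, so the first Monday is February 6 and the third is February 20.
At the standard offset (UTC−07:00), 15:00 UTC − 7h = 08:00 Fenell District standard time.
The standard-time date in Fenell District, 11 October 2022, lies within the daylight-saving period (4 September 2022 – 20 February 2023), so Fenell District is on daylight time, UTC−06:00.
15:00 UTC − 6h = 09:00 Fenell District.

09:00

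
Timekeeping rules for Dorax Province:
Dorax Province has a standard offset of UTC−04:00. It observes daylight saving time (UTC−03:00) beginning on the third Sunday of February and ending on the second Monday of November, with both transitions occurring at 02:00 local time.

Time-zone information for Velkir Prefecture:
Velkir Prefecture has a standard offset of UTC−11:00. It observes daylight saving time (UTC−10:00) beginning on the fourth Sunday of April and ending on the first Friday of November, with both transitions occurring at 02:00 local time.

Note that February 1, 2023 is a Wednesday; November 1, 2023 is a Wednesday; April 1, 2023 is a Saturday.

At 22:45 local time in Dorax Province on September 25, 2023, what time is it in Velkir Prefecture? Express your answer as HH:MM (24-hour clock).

1 February 2023 is a Wednesday, so the first Sunday is February 5 and the third is February 19.
1 November 2023 is a Wednesday, so the first Monday is November 6 and the second is November 13.
September 25, 2023 falls between 19 February and 13 November, so daylight saving is in effect and Dorax Province is at UTC−03:00.
22:45 Dorax Province + 3h = 01:45 UTC (rolling into the next day, 26 September 2023).
1 April 2023 is a Saturday, so the first Sunday is April 2 and the fourth is April 23.
1 November 2023 is a Wednesday, so the first Friday is November 3.
At the standard offset (UTC−11:00), 01:45 UTC − 11h = 14:45 Velkir Prefecture standard time (rolling into the previous day, 25 September 2023).
Daylight saving runs 23 April – 3 November; the standard-time date in Velkir Prefecture, September 25, 2023, is inside that window, so Velkir Prefecture is at UTC−10:00.
01:45 UTC − 10h = 15:45 Velkir Prefecture (rolling into the previous day, 25 September 2023).

15:45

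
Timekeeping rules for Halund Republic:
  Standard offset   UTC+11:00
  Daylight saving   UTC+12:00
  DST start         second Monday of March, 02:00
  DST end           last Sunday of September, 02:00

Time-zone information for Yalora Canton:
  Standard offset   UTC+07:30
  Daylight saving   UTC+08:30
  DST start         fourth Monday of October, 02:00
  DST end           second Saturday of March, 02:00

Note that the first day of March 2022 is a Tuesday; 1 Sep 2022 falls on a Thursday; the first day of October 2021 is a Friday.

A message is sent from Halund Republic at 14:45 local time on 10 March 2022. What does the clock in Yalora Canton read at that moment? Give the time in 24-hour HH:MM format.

12:15

1 March 2022 is a Tuesday, so the first Monday is March 7 and the second is March 14.
1 September 2022 is a Thursday, so Sundays fall on 4, 11, 18, 25; the last is September 25.
10 March 2022 is outside the daylight-saving period (14 March – 25 September), so Halund Republic is on standard time, UTC+11:00.
14:45 Halund Republic − 11h = 03:45 UTC.
1 October 2021 is a Friday, so the first Monday is October 4 and the fourth is October 25.
1 March 2022 is a Tuesday, so the first Saturday is March 5 and the second is March 12.
At the standard offset (UTC+07:30), 03:45 UTC + 7h30m = 11:15 Yalora Canton standard time.
The standard-time date in Yalora Canton, 10 March 2022, lies within the daylight-saving period (25 October 2021 – 12 March 2022), so Yalora Canton is on daylight time, UTC+08:30.
03:45 UTC + 8h30m = 12:15 Yalora Canton.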